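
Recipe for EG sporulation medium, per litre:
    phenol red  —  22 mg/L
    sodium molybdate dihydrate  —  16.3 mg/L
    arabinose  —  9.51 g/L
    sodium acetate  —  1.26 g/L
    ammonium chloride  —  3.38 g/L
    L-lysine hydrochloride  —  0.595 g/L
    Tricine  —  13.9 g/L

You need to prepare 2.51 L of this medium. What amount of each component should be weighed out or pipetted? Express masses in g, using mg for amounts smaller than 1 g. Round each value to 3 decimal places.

phenol red 55.220 mg; sodium molybdate dihydrate 40.913 mg; arabinose 23.870 g; sodium acetate 3.163 g; ammonium chloride 8.484 g; L-lysine hydrochloride 1.493 g; Tricine 34.889 g

Working volume: 2.51 L.
phenol red: 22 mg/L × 2.51 L = 55.220 mg
sodium molybdate dihydrate: 16.3 mg/L × 2.51 L = 40.913 mg
arabinose: 9.51 g/L × 2.51 L = 23.870 g
sodium acetate: 1.26 g/L × 2.51 L = 3.163 g
ammonium chloride: 3.38 g/L × 2.51 L = 8.484 g
L-lysine hydrochloride: 0.595 g/L × 2.51 L = 1.493 g
Tricine: 13.9 g/L × 2.51 L = 34.889 g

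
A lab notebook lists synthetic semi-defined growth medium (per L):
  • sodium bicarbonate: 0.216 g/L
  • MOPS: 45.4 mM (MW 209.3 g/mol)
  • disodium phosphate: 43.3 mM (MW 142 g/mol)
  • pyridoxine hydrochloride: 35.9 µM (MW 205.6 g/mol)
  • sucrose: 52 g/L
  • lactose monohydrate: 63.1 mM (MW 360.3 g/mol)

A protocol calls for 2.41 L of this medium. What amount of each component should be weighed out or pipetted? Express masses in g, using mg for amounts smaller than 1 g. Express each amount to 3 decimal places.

Working volume: 2.41 L.
sodium bicarbonate: 0.216 g/L × 2.41 L = 0.52056 g = 520.560 mg
MOPS: 45.4 mmol/L × 209.3 g/mol × 2.41 L ÷ 1000 = 22.900 g
disodium phosphate: 43.3 mmol/L × 142 g/mol × 2.41 L ÷ 1000 = 14.818 g
pyridoxine hydrochloride: 35.9 µmol/L × 205.6 g/mol × 2.41 L ÷ 1000 = 17.788 mg
sucrose: 52 g/L × 2.41 L = 125.320 g
lactose monohydrate: 63.1 mmol/L × 360.3 g/mol × 2.41 L ÷ 1000 = 54.791 g

sodium bicarbonate 520.560 mg; MOPS 22.900 g; disodium phosphate 14.818 g; pyridoxine hydrochloride 17.788 mg; sucrose 125.320 g; lactose monohydrate 54.791 g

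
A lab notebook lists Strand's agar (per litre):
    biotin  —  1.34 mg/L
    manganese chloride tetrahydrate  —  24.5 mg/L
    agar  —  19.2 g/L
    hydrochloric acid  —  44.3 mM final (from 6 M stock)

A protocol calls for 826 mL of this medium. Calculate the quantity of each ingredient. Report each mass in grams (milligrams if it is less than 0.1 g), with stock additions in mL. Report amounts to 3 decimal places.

biotin 1.107 mg; manganese chloride tetrahydrate 20.237 mg; agar 15.859 g; hydrochloric acid 6.099 mL

Target volume = 826 mL = 0.826 L.
biotin: 1.34 mg/L × 0.826 L = 1.107 mg
manganese chloride tetrahydrate: 24.5 mg/L × 0.826 L = 20.237 mg
agar: 19.2 g/L × 0.826 L = 15.859 g
hydrochloric acid: V = C2·V2/C1 = 44.3 mM × 826 mL ÷ 6000 mM = 6.099 mL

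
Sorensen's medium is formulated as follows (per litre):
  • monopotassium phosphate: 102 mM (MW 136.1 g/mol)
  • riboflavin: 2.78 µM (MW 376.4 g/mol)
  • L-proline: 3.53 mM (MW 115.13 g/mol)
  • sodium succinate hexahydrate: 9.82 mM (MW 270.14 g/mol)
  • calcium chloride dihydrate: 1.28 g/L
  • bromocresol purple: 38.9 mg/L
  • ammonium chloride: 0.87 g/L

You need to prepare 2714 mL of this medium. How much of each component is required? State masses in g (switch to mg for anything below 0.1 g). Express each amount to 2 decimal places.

Scale factor relative to 1 L: 2.714.
monopotassium phosphate: 102 mmol/L × 136.1 g/mol × 2.714 L ÷ 1000 = 37.68 g
riboflavin: 2.78 µmol/L × 376.4 g/mol × 2.714 L ÷ 1000 = 2.84 mg
L-proline: 3.53 mmol/L × 115.13 g/mol × 2.714 L ÷ 1000 = 1.10 g
sodium succinate hexahydrate: 9.82 mmol/L × 270.14 g/mol × 2.714 L ÷ 1000 = 7.20 g
calcium chloride dihydrate: 1.28 g/L × 2.714 L = 3.47 g
bromocresol purple: 38.9 mg/L × 2.714 L = 105.575 mg = 0.11 g
ammonium chloride: 0.87 g/L × 2.714 L = 2.36 g

monopotassium phosphate 37.68 g; riboflavin 2.84 mg; L-proline 1.10 g; sodium succinate hexahydrate 7.20 g; calcium chloride dihydrate 3.47 g; bromocresol purple 0.11 g; ammonium chloride 2.36 g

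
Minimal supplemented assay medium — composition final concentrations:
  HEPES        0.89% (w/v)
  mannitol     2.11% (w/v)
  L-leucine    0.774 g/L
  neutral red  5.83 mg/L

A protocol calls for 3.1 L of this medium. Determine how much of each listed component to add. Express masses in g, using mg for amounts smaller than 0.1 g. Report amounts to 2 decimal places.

HEPES 27.59 g; mannitol 65.41 g; L-leucine 2.40 g; neutral red 18.07 mg

Working volume: 3.1 L.
HEPES: 0.89% w/v = 8.9 g/L → 8.9 × 3.1 L = 27.59 g
mannitol: 2.11 g per 100 mL × 3100 mL ÷ 100 = 65.41 g
L-leucine: 0.774 g/L × 3.1 L = 2.40 g
neutral red: 5.83 mg/L × 3.1 L = 18.07 mg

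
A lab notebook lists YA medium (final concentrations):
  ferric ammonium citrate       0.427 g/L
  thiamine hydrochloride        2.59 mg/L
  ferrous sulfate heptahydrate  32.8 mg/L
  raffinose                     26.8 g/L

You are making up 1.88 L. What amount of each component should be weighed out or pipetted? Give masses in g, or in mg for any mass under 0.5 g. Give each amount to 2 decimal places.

Working volume: 1.88 L.
ferric ammonium citrate: 0.427 g/L × 1.88 L = 0.80 g
thiamine hydrochloride: 2.59 mg/L × 1.88 L = 4.87 mg
ferrous sulfate heptahydrate: 32.8 mg/L × 1.88 L = 61.66 mg
raffinose: 26.8 g/L × 1.88 L = 50.38 g

ferric ammonium citrate 0.80 g; thiamine hydrochloride 4.87 mg; ferrous sulfate heptahydrate 61.66 mg; raffinose 50.38 g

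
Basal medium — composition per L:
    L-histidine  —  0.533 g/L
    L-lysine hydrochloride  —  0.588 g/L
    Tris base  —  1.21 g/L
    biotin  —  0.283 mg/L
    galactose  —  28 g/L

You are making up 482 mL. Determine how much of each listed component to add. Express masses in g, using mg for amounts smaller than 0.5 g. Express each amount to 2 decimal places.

Scale factor relative to 1 L: 0.482.
L-histidine: 0.533 g/L × 0.482 L = 0.256906 g = 256.91 mg
L-lysine hydrochloride: 0.588 g/L × 0.482 L = 0.283416 g = 283.42 mg
Tris base: 1.21 g/L × 0.482 L = 0.58 g
biotin: 0.283 mg/L × 0.482 L = 0.14 mg
galactose: 28 g/L × 0.482 L = 13.50 g

L-histidine 256.91 mg; L-lysine hydrochloride 283.42 mg; Tris base 0.58 g; biotin 0.14 mg; galactose 13.50 g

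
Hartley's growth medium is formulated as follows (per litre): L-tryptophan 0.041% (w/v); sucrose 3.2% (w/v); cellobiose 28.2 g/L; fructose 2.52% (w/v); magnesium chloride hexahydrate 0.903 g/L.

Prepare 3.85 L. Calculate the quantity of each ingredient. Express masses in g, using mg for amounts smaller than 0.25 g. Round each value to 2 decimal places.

Working volume: 3.85 L.
L-tryptophan: 0.041 g per 100 mL × 3850 mL ÷ 100 = 1.58 g
sucrose: 3.2% w/v = 32 g/L → 32 × 3.85 L = 123.20 g
cellobiose: 28.2 g/L × 3.85 L = 108.57 g
fructose: 2.52 g per 100 mL × 3850 mL ÷ 100 = 97.02 g
magnesium chloride hexahydrate: 0.903 g/L × 3.85 L = 3.48 g

L-tryptophan 1.58 g; sucrose 123.20 g; cellobiose 108.57 g; fructose 97.02 g; magnesium chloride hexahydrate 3.48 g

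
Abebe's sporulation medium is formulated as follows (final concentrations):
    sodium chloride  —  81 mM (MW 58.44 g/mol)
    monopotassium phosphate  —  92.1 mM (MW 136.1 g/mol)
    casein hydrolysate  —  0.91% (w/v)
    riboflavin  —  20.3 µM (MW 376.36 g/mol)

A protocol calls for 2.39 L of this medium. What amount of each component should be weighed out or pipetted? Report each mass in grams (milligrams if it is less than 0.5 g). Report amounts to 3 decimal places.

Scale factor relative to 1 L: 2.39.
sodium chloride: 81 mmol/L × 58.44 g/mol × 2.39 L ÷ 1000 = 11.313 g
monopotassium phosphate: 92.1 mmol/L × 136.1 g/mol × 2.39 L ÷ 1000 = 29.958 g
casein hydrolysate: 0.91% w/v = 9.1 g/L → 9.1 × 2.39 L = 21.749 g
riboflavin: 20.3 µmol/L × 376.36 g/mol × 2.39 L ÷ 1000 = 18.260 mg

sodium chloride 11.313 g; monopotassium phosphate 29.958 g; casein hydrolysate 21.749 g; riboflavin 18.260 mg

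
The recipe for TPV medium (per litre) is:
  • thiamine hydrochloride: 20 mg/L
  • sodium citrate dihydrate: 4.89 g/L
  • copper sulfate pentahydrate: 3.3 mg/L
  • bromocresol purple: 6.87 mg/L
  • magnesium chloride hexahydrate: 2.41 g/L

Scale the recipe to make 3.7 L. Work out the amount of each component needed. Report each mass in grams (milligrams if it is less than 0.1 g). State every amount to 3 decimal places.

thiamine hydrochloride 74.000 mg; sodium citrate dihydrate 18.093 g; copper sulfate pentahydrate 12.210 mg; bromocresol purple 25.419 mg; magnesium chloride hexahydrate 8.917 g

Working volume: 3.7 L.
thiamine hydrochloride: 20 mg/L × 3.7 L = 74.000 mg
sodium citrate dihydrate: 4.89 g/L × 3.7 L = 18.093 g
copper sulfate pentahydrate: 3.3 mg/L × 3.7 L = 12.210 mg
bromocresol purple: 6.87 mg/L × 3.7 L = 25.419 mg
magnesium chloride hexahydrate: 2.41 g/L × 3.7 L = 8.917 g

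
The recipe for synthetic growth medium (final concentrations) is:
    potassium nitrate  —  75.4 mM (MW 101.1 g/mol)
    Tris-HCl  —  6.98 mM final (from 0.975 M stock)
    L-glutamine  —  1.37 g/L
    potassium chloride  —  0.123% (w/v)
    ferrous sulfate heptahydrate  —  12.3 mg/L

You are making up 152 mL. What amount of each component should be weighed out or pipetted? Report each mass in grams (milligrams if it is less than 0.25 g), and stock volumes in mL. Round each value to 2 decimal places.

Scale factor relative to 1 L: 0.152.
potassium nitrate: 75.4 mmol/L × 101.1 g/mol × 0.152 L ÷ 1000 = 1.16 g
Tris-HCl: dilute stock: 6.98 mM × 152 mL ÷ 975 mM = 1.09 mL
L-glutamine: 1.37 g/L × 0.152 L = 0.20824 g = 208.24 mg
potassium chloride: 0.123% w/v = 1.23 g/L → 1.23 × 0.152 L = 0.18696 g = 186.96 mg
ferrous sulfate heptahydrate: 12.3 mg/L × 0.152 L = 1.87 mg

potassium nitrate 1.16 g; Tris-HCl 1.09 mL; L-glutamine 208.24 mg; potassium chloride 186.96 mg; ferrous sulfate heptahydrate 1.87 mg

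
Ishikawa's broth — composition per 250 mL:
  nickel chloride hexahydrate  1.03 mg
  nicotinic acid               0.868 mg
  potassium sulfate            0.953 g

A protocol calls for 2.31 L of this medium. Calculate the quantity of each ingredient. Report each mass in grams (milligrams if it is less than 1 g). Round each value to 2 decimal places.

nickel chloride hexahydrate 9.52 mg; nicotinic acid 8.02 mg; potassium sulfate 8.81 g

Scale factor = 2310 mL / 250 mL = 9.24.
nickel chloride hexahydrate: 1.03 mg × (2310 mL / 250 mL) = 9.52 mg
nicotinic acid: 0.868 mg × (2310 mL / 250 mL) = 8.02 mg
potassium sulfate: 0.953 g × (2310 mL / 250 mL) = 8.81 g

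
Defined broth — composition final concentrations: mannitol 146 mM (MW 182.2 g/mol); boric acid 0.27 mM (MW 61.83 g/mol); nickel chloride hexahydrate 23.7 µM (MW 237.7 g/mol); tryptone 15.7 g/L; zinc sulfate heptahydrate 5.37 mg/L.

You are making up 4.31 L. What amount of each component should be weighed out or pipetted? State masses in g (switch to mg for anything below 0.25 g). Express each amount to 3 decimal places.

Scale factor relative to 1 L: 4.31.
mannitol: 146 mmol/L × 182.2 g/mol × 4.31 L ÷ 1000 = 114.651 g
boric acid: 0.27 mmol/L × 61.83 mg/mmol × 4.31 L = 71.952 mg
nickel chloride hexahydrate: 23.7 µmol/L × 237.7 g/mol × 4.31 L ÷ 1000 = 24.280 mg
tryptone: 15.7 g/L × 4.31 L = 67.667 g
zinc sulfate heptahydrate: 5.37 mg/L × 4.31 L = 23.145 mg

mannitol 114.651 g; boric acid 71.952 mg; nickel chloride hexahydrate 24.280 mg; tryptone 67.667 g; zinc sulfate heptahydrate 23.145 mg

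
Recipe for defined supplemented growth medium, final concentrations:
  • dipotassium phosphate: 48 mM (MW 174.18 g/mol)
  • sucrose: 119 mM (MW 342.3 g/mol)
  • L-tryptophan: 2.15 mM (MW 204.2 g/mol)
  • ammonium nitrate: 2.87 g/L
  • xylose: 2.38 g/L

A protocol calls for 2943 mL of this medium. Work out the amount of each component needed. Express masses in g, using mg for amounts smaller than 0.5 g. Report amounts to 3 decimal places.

Working volume: 2943 mL = 2.943 L.
dipotassium phosphate: 48 mmol/L × 174.18 g/mol × 2.943 L ÷ 1000 = 24.605 g
sucrose: 119 mmol/L × 342.3 g/mol × 2.943 L ÷ 1000 = 119.879 g
L-tryptophan: 2.15 mmol/L × 204.2 g/mol × 2.943 L ÷ 1000 = 1.292 g
ammonium nitrate: 2.87 g/L × 2.943 L = 8.446 g
xylose: 2.38 g/L × 2.943 L = 7.004 g

dipotassium phosphate 24.605 g; sucrose 119.879 g; L-tryptophan 1.292 g; ammonium nitrate 8.446 g; xylose 7.004 g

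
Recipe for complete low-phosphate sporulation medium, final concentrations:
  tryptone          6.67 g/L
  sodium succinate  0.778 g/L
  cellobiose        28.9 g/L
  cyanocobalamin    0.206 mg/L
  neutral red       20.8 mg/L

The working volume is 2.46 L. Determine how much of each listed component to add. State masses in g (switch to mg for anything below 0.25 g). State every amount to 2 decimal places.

tryptone 16.41 g; sodium succinate 1.91 g; cellobiose 71.09 g; cyanocobalamin 0.51 mg; neutral red 51.17 mg

Working volume: 2.46 L.
tryptone: 6.67 g/L × 2.46 L = 16.41 g
sodium succinate: 0.778 g/L × 2.46 L = 1.91 g
cellobiose: 28.9 g/L × 2.46 L = 71.09 g
cyanocobalamin: 0.206 mg/L × 2.46 L = 0.51 mg
neutral red: 20.8 mg/L × 2.46 L = 51.17 mg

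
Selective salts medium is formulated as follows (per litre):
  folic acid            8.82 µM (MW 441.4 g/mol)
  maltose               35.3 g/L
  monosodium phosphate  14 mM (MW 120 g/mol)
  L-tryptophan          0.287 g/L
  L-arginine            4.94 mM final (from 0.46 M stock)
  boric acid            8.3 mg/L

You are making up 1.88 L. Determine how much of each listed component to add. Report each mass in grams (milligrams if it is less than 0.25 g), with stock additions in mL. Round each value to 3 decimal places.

folic acid 7.319 mg; maltose 66.364 g; monosodium phosphate 3.158 g; L-tryptophan 0.540 g; L-arginine 20.190 mL; boric acid 15.604 mg

Scale factor relative to 1 L: 1.88.
folic acid: 8.82 µmol/L × 441.4 g/mol × 1.88 L ÷ 1000 = 7.319 mg
maltose: 35.3 g/L × 1.88 L = 66.364 g
monosodium phosphate: 14 mmol/L × 120 g/mol × 1.88 L ÷ 1000 = 3.158 g
L-tryptophan: 0.287 g/L × 1.88 L = 0.540 g
L-arginine: dilute stock: 4.94 mM × 1880 mL ÷ 460 mM = 20.190 mL
boric acid: 8.3 mg/L × 1.88 L = 15.604 mg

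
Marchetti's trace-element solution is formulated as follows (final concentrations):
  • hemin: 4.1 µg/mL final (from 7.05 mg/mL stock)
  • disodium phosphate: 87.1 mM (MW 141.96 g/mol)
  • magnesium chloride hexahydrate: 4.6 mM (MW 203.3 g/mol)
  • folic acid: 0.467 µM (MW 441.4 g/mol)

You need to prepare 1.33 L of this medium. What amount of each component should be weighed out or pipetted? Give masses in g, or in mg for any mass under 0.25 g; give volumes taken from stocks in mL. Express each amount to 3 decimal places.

hemin 0.773 mL; disodium phosphate 16.445 g; magnesium chloride hexahydrate 1.244 g; folic acid 0.274 mg

Scale factor relative to 1 L: 1.33.
hemin: C1V1 = C2V2 → 4.1 µg/mL × 1330 mL ÷ 7050 µg/mL = 0.773 mL
disodium phosphate: 87.1 mmol/L × 141.96 g/mol × 1.33 L ÷ 1000 = 16.445 g
magnesium chloride hexahydrate: 4.6 mmol/L × 203.3 g/mol × 1.33 L ÷ 1000 = 1.244 g
folic acid: 0.467 µmol/L × 441.4 g/mol × 1.33 L ÷ 1000 = 0.274 mg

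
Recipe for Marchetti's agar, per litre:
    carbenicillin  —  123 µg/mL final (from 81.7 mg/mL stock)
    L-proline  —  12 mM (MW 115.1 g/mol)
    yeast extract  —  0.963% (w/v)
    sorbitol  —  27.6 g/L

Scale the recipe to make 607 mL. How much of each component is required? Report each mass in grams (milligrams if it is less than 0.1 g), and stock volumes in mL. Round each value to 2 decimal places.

carbenicillin 0.91 mL; L-proline 0.84 g; yeast extract 5.85 g; sorbitol 16.75 g

Working volume: 607 mL = 0.607 L.
carbenicillin: C1V1 = C2V2 → 123 µg/mL × 607 mL ÷ 81700 µg/mL = 0.91 mL
L-proline: 12 mmol/L × 115.1 g/mol × 0.607 L ÷ 1000 = 0.84 g
yeast extract: 0.963 g per 100 mL × 607 mL ÷ 100 = 5.85 g
sorbitol: 27.6 g/L × 0.607 L = 16.75 g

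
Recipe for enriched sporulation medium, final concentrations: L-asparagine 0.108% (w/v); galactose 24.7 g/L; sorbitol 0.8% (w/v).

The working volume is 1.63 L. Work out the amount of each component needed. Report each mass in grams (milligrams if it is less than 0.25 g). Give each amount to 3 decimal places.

Scale factor relative to 1 L: 1.63.
L-asparagine: 0.108% w/v = 1.08 g/L → 1.08 × 1.63 L = 1.760 g
galactose: 24.7 g/L × 1.63 L = 40.261 g
sorbitol: 0.8 g per 100 mL × 1630 mL ÷ 100 = 13.040 g

L-asparagine 1.760 g; galactose 40.261 g; sorbitol 13.040 g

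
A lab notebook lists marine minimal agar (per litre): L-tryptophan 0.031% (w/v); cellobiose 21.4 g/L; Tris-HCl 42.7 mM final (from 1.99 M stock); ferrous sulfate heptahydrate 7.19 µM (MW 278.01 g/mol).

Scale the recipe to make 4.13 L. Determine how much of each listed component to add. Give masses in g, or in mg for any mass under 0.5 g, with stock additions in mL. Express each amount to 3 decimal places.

Scale factor relative to 1 L: 4.13.
L-tryptophan: 0.031 g per 100 mL × 4130 mL ÷ 100 = 1.280 g
cellobiose: 21.4 g/L × 4.13 L = 88.382 g
Tris-HCl: V = C2·V2/C1 = 42.7 mM × 4130 mL ÷ 1990 mM = 88.619 mL
ferrous sulfate heptahydrate: 7.19 µmol/L × 278.01 g/mol × 4.13 L ÷ 1000 = 8.255 mg

L-tryptophan 1.280 g; cellobiose 88.382 g; Tris-HCl 88.619 mL; ferrous sulfate heptahydrate 8.255 mg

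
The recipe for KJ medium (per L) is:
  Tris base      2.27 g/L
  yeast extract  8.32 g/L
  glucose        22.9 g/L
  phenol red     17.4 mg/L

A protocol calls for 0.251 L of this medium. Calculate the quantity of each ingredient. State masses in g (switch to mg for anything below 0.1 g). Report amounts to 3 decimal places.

Tris base 0.570 g; yeast extract 2.088 g; glucose 5.748 g; phenol red 4.367 mg

Scale factor relative to 1 L: 0.251.
Tris base: 2.27 g/L × 0.251 L = 0.570 g
yeast extract: 8.32 g/L × 0.251 L = 2.088 g
glucose: 22.9 g/L × 0.251 L = 5.748 g
phenol red: 17.4 mg/L × 0.251 L = 4.367 mg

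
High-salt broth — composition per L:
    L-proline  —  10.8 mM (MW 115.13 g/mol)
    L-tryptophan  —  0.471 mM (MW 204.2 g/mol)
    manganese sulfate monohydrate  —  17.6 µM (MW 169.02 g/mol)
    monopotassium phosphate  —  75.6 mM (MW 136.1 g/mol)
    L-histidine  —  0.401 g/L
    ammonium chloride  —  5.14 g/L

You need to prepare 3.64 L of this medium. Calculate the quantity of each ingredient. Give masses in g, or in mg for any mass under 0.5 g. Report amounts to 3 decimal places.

L-proline 4.526 g; L-tryptophan 350.089 mg; manganese sulfate monohydrate 10.828 mg; monopotassium phosphate 37.453 g; L-histidine 1.460 g; ammonium chloride 18.710 g

Working volume: 3.64 L.
L-proline: 10.8 mmol/L × 115.13 g/mol × 3.64 L ÷ 1000 = 4.526 g
L-tryptophan: 0.471 mmol/L × 204.2 mg/mmol × 3.64 L = 350.089 mg
manganese sulfate monohydrate: 17.6 µmol/L × 169.02 g/mol × 3.64 L ÷ 1000 = 10.828 mg
monopotassium phosphate: 75.6 mmol/L × 136.1 g/mol × 3.64 L ÷ 1000 = 37.453 g
L-histidine: 0.401 g/L × 3.64 L = 1.460 g
ammonium chloride: 5.14 g/L × 3.64 L = 18.710 g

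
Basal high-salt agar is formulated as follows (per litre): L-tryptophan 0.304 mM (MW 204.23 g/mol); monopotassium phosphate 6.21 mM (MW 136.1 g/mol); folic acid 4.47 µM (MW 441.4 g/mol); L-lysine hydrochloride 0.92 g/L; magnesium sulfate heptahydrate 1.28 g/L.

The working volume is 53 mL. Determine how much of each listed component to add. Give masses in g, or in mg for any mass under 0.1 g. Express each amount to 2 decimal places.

Working volume: 53 mL = 0.053 L.
L-tryptophan: 0.304 mmol/L × 204.23 mg/mmol × 0.053 L = 3.29 mg
monopotassium phosphate: 6.21 mmol/L × 136.1 mg/mmol × 0.053 L = 44.79 mg
folic acid: 4.47 µmol/L × 441.4 g/mol × 0.053 L ÷ 1000 = 0.10 mg
L-lysine hydrochloride: 0.92 g/L × 0.053 L = 0.04876 g = 48.76 mg
magnesium sulfate heptahydrate: 1.28 g/L × 0.053 L = 0.06784 g = 67.84 mg

L-tryptophan 3.29 mg; monopotassium phosphate 44.79 mg; folic acid 0.10 mg; L-lysine hydrochloride 48.76 mg; magnesium sulfate heptahydrate 67.84 mg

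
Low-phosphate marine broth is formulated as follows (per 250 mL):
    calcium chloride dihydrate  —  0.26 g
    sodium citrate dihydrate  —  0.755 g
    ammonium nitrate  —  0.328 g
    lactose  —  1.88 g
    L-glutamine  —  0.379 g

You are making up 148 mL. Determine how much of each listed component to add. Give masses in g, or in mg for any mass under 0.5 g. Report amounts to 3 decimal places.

calcium chloride dihydrate 153.920 mg; sodium citrate dihydrate 446.960 mg; ammonium nitrate 194.176 mg; lactose 1.113 g; L-glutamine 224.368 mg

Scale factor = 148 mL / 250 mL = 0.592.
calcium chloride dihydrate: 0.26 g × (148 mL / 250 mL) = 0.15392 g = 153.920 mg
sodium citrate dihydrate: 0.755 g × (148 mL / 250 mL) = 0.44696 g = 446.960 mg
ammonium nitrate: 0.328 g × (148 mL / 250 mL) = 0.194176 g = 194.176 mg
lactose: 1.88 g × (148 mL / 250 mL) = 1.113 g
L-glutamine: 0.379 g × (148 mL / 250 mL) = 0.224368 g = 224.368 mg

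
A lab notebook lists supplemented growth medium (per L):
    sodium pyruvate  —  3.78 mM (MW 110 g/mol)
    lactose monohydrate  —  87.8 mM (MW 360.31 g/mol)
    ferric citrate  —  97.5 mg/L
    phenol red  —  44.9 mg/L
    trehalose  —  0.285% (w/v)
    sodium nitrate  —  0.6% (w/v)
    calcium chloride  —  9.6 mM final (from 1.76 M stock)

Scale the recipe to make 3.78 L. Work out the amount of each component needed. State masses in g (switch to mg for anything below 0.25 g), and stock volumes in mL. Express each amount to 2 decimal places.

sodium pyruvate 1.57 g; lactose monohydrate 119.58 g; ferric citrate 0.37 g; phenol red 169.72 mg; trehalose 10.77 g; sodium nitrate 22.68 g; calcium chloride 20.62 mL

Scale factor relative to 1 L: 3.78.
sodium pyruvate: 3.78 mmol/L × 110 g/mol × 3.78 L ÷ 1000 = 1.57 g
lactose monohydrate: 87.8 mmol/L × 360.31 g/mol × 3.78 L ÷ 1000 = 119.58 g
ferric citrate: 97.5 mg/L × 3.78 L = 368.55 mg = 0.37 g
phenol red: 44.9 mg/L × 3.78 L = 169.72 mg
trehalose: 0.285% w/v = 2.85 g/L → 2.85 × 3.78 L = 10.77 g
sodium nitrate: 0.6% w/v = 6 g/L → 6 × 3.78 L = 22.68 g
calcium chloride: V = C2·V2/C1 = 9.6 mM × 3780 mL ÷ 1760 mM = 20.62 mL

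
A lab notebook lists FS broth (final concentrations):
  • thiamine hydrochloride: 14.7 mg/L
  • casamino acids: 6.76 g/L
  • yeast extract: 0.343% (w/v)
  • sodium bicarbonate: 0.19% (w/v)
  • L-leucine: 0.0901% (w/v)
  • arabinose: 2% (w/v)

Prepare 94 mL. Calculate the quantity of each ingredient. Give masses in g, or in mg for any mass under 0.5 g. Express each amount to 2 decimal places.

Working volume: 94 mL = 0.094 L.
thiamine hydrochloride: 14.7 mg/L × 0.094 L = 1.38 mg
casamino acids: 6.76 g/L × 0.094 L = 0.64 g
yeast extract: 0.343% w/v = 3.43 g/L → 3.43 × 0.094 L = 0.32242 g = 322.42 mg
sodium bicarbonate: 0.19 g per 100 mL × 94 mL ÷ 100 = 0.1786 g = 178.60 mg
L-leucine: 0.0901% w/v = 0.901 g/L → 0.901 × 0.094 L = 0.084694 g = 84.69 mg
arabinose: 2% w/v = 20 g/L → 20 × 0.094 L = 1.88 g

thiamine hydrochloride 1.38 mg; casamino acids 0.64 g; yeast extract 322.42 mg; sodium bicarbonate 178.60 mg; L-leucine 84.69 mg; arabinose 1.88 g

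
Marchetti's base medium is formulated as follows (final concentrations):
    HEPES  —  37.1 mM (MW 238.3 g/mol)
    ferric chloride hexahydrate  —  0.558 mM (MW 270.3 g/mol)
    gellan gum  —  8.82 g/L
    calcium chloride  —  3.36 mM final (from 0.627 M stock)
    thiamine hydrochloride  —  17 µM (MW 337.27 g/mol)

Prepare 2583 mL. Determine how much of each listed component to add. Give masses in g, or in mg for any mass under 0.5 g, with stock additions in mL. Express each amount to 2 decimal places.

HEPES 22.84 g; ferric chloride hexahydrate 389.59 mg; gellan gum 22.78 g; calcium chloride 13.84 mL; thiamine hydrochloride 14.81 mg

Working volume: 2583 mL = 2.583 L.
HEPES: 37.1 mmol/L × 238.3 g/mol × 2.583 L ÷ 1000 = 22.84 g
ferric chloride hexahydrate: 0.558 mmol/L × 270.3 mg/mmol × 2.583 L = 389.59 mg
gellan gum: 8.82 g/L × 2.583 L = 22.78 g
calcium chloride: C1V1 = C2V2 → 3.36 mM × 2583 mL ÷ 627 mM = 13.84 mL
thiamine hydrochloride: 17 µmol/L × 337.27 g/mol × 2.583 L ÷ 1000 = 14.81 mg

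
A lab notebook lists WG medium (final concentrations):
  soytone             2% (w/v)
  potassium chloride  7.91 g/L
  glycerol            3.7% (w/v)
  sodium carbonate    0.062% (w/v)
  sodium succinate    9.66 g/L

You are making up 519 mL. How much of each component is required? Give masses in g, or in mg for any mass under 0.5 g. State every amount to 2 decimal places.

Working volume: 519 mL = 0.519 L.
soytone: 2 g per 100 mL × 519 mL ÷ 100 = 10.38 g
potassium chloride: 7.91 g/L × 0.519 L = 4.11 g
glycerol: 3.7% w/v = 37 g/L → 37 × 0.519 L = 19.20 g
sodium carbonate: 0.062 g per 100 mL × 519 mL ÷ 100 = 0.32178 g = 321.78 mg
sodium succinate: 9.66 g/L × 0.519 L = 5.01 g

soytone 10.38 g; potassium chloride 4.11 g; glycerol 19.20 g; sodium carbonate 321.78 mg; sodium succinate 5.01 g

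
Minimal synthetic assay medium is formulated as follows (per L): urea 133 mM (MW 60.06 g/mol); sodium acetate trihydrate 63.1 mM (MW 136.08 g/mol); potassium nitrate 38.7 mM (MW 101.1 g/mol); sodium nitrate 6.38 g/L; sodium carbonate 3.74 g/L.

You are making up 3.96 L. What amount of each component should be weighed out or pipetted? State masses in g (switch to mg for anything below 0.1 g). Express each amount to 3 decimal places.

Working volume: 3.96 L.
urea: 133 mmol/L × 60.06 g/mol × 3.96 L ÷ 1000 = 31.632 g
sodium acetate trihydrate: 63.1 mmol/L × 136.08 g/mol × 3.96 L ÷ 1000 = 34.003 g
potassium nitrate: 38.7 mmol/L × 101.1 g/mol × 3.96 L ÷ 1000 = 15.494 g
sodium nitrate: 6.38 g/L × 3.96 L = 25.265 g
sodium carbonate: 3.74 g/L × 3.96 L = 14.810 g

urea 31.632 g; sodium acetate trihydrate 34.003 g; potassium nitrate 15.494 g; sodium nitrate 25.265 g; sodium carbonate 14.810 g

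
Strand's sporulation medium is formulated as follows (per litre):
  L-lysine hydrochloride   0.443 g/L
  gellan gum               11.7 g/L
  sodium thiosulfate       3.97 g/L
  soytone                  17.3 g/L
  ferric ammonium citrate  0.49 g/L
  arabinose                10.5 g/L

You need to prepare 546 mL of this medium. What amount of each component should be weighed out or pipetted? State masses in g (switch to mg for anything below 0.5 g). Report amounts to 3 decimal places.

Target volume = 546 mL = 0.546 L.
L-lysine hydrochloride: 0.443 g/L × 0.546 L = 0.241878 g = 241.878 mg
gellan gum: 11.7 g/L × 0.546 L = 6.388 g
sodium thiosulfate: 3.97 g/L × 0.546 L = 2.168 g
soytone: 17.3 g/L × 0.546 L = 9.446 g
ferric ammonium citrate: 0.49 g/L × 0.546 L = 0.26754 g = 267.540 mg
arabinose: 10.5 g/L × 0.546 L = 5.733 g

L-lysine hydrochloride 241.878 mg; gellan gum 6.388 g; sodium thiosulfate 2.168 g; soytone 9.446 g; ferric ammonium citrate 267.540 mg; arabinose 5.733 g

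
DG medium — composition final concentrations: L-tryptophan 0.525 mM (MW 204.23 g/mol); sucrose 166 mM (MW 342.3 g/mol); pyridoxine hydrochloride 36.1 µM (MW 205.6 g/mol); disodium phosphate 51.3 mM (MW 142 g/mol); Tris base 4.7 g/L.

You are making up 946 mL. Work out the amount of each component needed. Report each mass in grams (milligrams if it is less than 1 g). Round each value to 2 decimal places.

L-tryptophan 101.43 mg; sucrose 53.75 g; pyridoxine hydrochloride 7.02 mg; disodium phosphate 6.89 g; Tris base 4.45 g

Working volume: 946 mL = 0.946 L.
L-tryptophan: 0.525 mmol/L × 204.23 mg/mmol × 0.946 L = 101.43 mg
sucrose: 166 mmol/L × 342.3 g/mol × 0.946 L ÷ 1000 = 53.75 g
pyridoxine hydrochloride: 36.1 µmol/L × 205.6 g/mol × 0.946 L ÷ 1000 = 7.02 mg
disodium phosphate: 51.3 mmol/L × 142 g/mol × 0.946 L ÷ 1000 = 6.89 g
Tris base: 4.7 g/L × 0.946 L = 4.45 g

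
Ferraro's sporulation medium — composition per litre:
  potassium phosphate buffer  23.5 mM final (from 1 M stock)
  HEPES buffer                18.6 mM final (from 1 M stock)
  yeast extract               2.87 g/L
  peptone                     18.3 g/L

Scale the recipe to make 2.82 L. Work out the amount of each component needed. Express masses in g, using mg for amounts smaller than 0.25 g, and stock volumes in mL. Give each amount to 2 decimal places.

potassium phosphate buffer 66.27 mL; HEPES buffer 52.45 mL; yeast extract 8.09 g; peptone 51.61 g

Working volume: 2.82 L.
potassium phosphate buffer: dilute stock: 23.5 mM × 2820 mL ÷ 1000 mM = 66.27 mL
HEPES buffer: dilute stock: 18.6 mM × 2820 mL ÷ 1000 mM = 52.45 mL
yeast extract: 2.87 g/L × 2.82 L = 8.09 g
peptone: 18.3 g/L × 2.82 L = 51.61 g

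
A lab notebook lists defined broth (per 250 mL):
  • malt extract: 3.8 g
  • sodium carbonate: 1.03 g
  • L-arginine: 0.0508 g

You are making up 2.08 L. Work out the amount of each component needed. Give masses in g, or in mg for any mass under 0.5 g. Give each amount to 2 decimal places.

Ratio of target to recipe volume: 2080 / 250 = 8.32.
malt extract: 3.8 g × (2080 mL / 250 mL) = 31.62 g
sodium carbonate: 1.03 g × (2080 mL / 250 mL) = 8.57 g
L-arginine: 0.0508 g × (2080 mL / 250 mL) = 0.422656 g = 422.66 mg

malt extract 31.62 g; sodium carbonate 8.57 g; L-arginine 422.66 mg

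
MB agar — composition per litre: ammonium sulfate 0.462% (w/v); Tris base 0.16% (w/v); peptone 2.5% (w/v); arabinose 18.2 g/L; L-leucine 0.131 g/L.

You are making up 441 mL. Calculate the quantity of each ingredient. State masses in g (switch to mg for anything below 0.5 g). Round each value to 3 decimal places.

Scale factor relative to 1 L: 0.441.
ammonium sulfate: 0.462 g per 100 mL × 441 mL ÷ 100 = 2.037 g
Tris base: 0.16 g per 100 mL × 441 mL ÷ 100 = 0.706 g
peptone: 2.5% w/v = 25 g/L → 25 × 0.441 L = 11.025 g
arabinose: 18.2 g/L × 0.441 L = 8.026 g
L-leucine: 0.131 g/L × 0.441 L = 0.057771 g = 57.771 mg

ammonium sulfate 2.037 g; Tris base 0.706 g; peptone 11.025 g; arabinose 8.026 g; L-leucine 57.771 mg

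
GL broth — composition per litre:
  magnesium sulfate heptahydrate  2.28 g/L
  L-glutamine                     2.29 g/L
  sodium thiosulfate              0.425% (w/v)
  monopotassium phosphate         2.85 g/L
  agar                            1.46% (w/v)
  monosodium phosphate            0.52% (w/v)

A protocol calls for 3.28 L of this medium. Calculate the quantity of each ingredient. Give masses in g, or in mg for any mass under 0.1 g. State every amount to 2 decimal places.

magnesium sulfate heptahydrate 7.48 g; L-glutamine 7.51 g; sodium thiosulfate 13.94 g; monopotassium phosphate 9.35 g; agar 47.89 g; monosodium phosphate 17.06 g

Scale factor relative to 1 L: 3.28.
magnesium sulfate heptahydrate: 2.28 g/L × 3.28 L = 7.48 g
L-glutamine: 2.29 g/L × 3.28 L = 7.51 g
sodium thiosulfate: 0.425 g per 100 mL × 3280 mL ÷ 100 = 13.94 g
monopotassium phosphate: 2.85 g/L × 3.28 L = 9.35 g
agar: 1.46% w/v = 14.6 g/L → 14.6 × 3.28 L = 47.89 g
monosodium phosphate: 0.52% w/v = 5.2 g/L → 5.2 × 3.28 L = 17.06 g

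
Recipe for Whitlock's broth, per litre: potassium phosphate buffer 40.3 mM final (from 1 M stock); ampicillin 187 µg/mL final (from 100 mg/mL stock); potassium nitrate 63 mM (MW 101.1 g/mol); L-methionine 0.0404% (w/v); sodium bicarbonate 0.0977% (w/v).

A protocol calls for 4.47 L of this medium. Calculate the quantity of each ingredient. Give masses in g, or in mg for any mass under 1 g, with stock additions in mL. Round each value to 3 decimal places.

potassium phosphate buffer 180.141 mL; ampicillin 8.359 mL; potassium nitrate 28.471 g; L-methionine 1.806 g; sodium bicarbonate 4.367 g

Working volume: 4.47 L.
potassium phosphate buffer: C1V1 = C2V2 → 40.3 mM × 4470 mL ÷ 1000 mM = 180.141 mL
ampicillin: C1V1 = C2V2 → 187 µg/mL × 4470 mL ÷ 100000 µg/mL = 8.359 mL
potassium nitrate: 63 mmol/L × 101.1 g/mol × 4.47 L ÷ 1000 = 28.471 g
L-methionine: 0.0404% w/v = 0.404 g/L → 0.404 × 4.47 L = 1.806 g
sodium bicarbonate: 0.0977% w/v = 0.977 g/L → 0.977 × 4.47 L = 4.367 g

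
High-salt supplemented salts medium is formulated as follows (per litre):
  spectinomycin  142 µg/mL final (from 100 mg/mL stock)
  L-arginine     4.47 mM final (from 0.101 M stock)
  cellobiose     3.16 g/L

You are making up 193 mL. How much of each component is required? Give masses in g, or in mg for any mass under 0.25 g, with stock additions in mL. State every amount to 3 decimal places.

spectinomycin 0.274 mL; L-arginine 8.542 mL; cellobiose 0.610 g

Working volume: 193 mL = 0.193 L.
spectinomycin: V = C2·V2/C1 = 142 µg/mL × 193 mL ÷ 100000 µg/mL = 0.274 mL
L-arginine: V = C2·V2/C1 = 4.47 mM × 193 mL ÷ 101 mM = 8.542 mL
cellobiose: 3.16 g/L × 0.193 L = 0.610 g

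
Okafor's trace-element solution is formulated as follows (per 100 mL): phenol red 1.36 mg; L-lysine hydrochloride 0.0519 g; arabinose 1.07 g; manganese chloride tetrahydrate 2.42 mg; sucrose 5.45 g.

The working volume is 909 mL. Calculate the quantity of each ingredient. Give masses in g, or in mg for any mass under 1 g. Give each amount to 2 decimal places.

phenol red 12.36 mg; L-lysine hydrochloride 471.77 mg; arabinose 9.73 g; manganese chloride tetrahydrate 22.00 mg; sucrose 49.54 g

Scale factor = 909 mL / 100 mL = 9.09.
phenol red: 1.36 mg × (909 mL / 100 mL) = 12.36 mg
L-lysine hydrochloride: 0.0519 g × (909 mL / 100 mL) = 0.471771 g = 471.77 mg
arabinose: 1.07 g × (909 mL / 100 mL) = 9.73 g
manganese chloride tetrahydrate: 2.42 mg × (909 mL / 100 mL) = 22.00 mg
sucrose: 5.45 g × (909 mL / 100 mL) = 49.54 g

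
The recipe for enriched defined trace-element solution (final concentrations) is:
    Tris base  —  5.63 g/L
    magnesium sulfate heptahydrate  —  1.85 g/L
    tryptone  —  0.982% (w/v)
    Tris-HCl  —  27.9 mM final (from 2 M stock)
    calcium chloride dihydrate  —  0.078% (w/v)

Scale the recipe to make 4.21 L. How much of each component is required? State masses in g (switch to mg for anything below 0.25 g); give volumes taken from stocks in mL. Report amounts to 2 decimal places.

Working volume: 4.21 L.
Tris base: 5.63 g/L × 4.21 L = 23.70 g
magnesium sulfate heptahydrate: 1.85 g/L × 4.21 L = 7.79 g
tryptone: 0.982% w/v = 9.82 g/L → 9.82 × 4.21 L = 41.34 g
Tris-HCl: C1V1 = C2V2 → 27.9 mM × 4210 mL ÷ 2000 mM = 58.73 mL
calcium chloride dihydrate: 0.078% w/v = 0.78 g/L → 0.78 × 4.21 L = 3.28 g

Tris base 23.70 g; magnesium sulfate heptahydrate 7.79 g; tryptone 41.34 g; Tris-HCl 58.73 mL; calcium chloride dihydrate 3.28 g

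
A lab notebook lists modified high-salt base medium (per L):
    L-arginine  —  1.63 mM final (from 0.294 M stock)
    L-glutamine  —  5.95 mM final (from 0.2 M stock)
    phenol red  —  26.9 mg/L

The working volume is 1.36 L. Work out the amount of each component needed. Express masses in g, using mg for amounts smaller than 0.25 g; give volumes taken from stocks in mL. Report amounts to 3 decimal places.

L-arginine 7.540 mL; L-glutamine 40.460 mL; phenol red 36.584 mg

Scale factor relative to 1 L: 1.36.
L-arginine: C1V1 = C2V2 → 1.63 mM × 1360 mL ÷ 294 mM = 7.540 mL
L-glutamine: dilute stock: 5.95 mM × 1360 mL ÷ 200 mM = 40.460 mL
phenol red: 26.9 mg/L × 1.36 L = 36.584 mg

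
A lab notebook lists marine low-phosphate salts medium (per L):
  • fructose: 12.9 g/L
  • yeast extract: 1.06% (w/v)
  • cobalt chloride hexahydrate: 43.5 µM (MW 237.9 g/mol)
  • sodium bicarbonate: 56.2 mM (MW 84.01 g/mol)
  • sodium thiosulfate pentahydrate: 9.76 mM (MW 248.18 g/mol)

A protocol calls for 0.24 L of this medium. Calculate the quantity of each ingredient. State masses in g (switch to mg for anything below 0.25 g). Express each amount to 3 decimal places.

Scale factor relative to 1 L: 0.24.
fructose: 12.9 g/L × 0.24 L = 3.096 g
yeast extract: 1.06 g per 100 mL × 240 mL ÷ 100 = 2.544 g
cobalt chloride hexahydrate: 43.5 µmol/L × 237.9 g/mol × 0.24 L ÷ 1000 = 2.484 mg
sodium bicarbonate: 56.2 mmol/L × 84.01 g/mol × 0.24 L ÷ 1000 = 1.133 g
sodium thiosulfate pentahydrate: 9.76 mmol/L × 248.18 g/mol × 0.24 L ÷ 1000 = 0.581 g

fructose 3.096 g; yeast extract 2.544 g; cobalt chloride hexahydrate 2.484 mg; sodium bicarbonate 1.133 g; sodium thiosulfate pentahydrate 0.581 g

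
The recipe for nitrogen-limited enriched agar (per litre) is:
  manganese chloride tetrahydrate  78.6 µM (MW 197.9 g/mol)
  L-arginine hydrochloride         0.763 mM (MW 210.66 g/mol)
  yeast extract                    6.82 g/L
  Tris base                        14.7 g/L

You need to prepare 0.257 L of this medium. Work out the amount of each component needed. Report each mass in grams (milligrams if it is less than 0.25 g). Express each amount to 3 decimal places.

manganese chloride tetrahydrate 3.998 mg; L-arginine hydrochloride 41.309 mg; yeast extract 1.753 g; Tris base 3.778 g

Working volume: 0.257 L.
manganese chloride tetrahydrate: 78.6 µmol/L × 197.9 g/mol × 0.257 L ÷ 1000 = 3.998 mg
L-arginine hydrochloride: 0.763 mmol/L × 210.66 mg/mmol × 0.257 L = 41.309 mg
yeast extract: 6.82 g/L × 0.257 L = 1.753 g
Tris base: 14.7 g/L × 0.257 L = 3.778 g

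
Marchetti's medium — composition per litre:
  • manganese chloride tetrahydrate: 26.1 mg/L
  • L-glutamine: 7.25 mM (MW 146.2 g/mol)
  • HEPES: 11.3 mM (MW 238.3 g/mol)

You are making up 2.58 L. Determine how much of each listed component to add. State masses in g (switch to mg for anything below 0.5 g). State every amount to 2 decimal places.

Working volume: 2.58 L.
manganese chloride tetrahydrate: 26.1 mg/L × 2.58 L = 67.34 mg
L-glutamine: 7.25 mmol/L × 146.2 g/mol × 2.58 L ÷ 1000 = 2.73 g
HEPES: 11.3 mmol/L × 238.3 g/mol × 2.58 L ÷ 1000 = 6.95 g

manganese chloride tetrahydrate 67.34 mg; L-glutamine 2.73 g; HEPES 6.95 g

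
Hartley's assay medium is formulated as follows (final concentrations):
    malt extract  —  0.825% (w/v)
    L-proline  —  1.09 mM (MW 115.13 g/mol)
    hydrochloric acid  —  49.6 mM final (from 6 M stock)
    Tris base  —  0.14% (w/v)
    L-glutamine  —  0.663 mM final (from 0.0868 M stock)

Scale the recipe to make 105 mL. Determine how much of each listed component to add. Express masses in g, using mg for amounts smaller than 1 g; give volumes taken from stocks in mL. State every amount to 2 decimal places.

malt extract 866.25 mg; L-proline 13.18 mg; hydrochloric acid 0.87 mL; Tris base 147.00 mg; L-glutamine 0.80 mL

Scale factor relative to 1 L: 0.105.
malt extract: 0.825 g per 100 mL × 105 mL ÷ 100 = 0.86625 g = 866.25 mg
L-proline: 1.09 mmol/L × 115.13 mg/mmol × 0.105 L = 13.18 mg
hydrochloric acid: V = C2·V2/C1 = 49.6 mM × 105 mL ÷ 6000 mM = 0.87 mL
Tris base: 0.14 g per 100 mL × 105 mL ÷ 100 = 0.147 g = 147.00 mg
L-glutamine: V = C2·V2/C1 = 0.663 mM × 105 mL ÷ 86.8 mM = 0.80 mL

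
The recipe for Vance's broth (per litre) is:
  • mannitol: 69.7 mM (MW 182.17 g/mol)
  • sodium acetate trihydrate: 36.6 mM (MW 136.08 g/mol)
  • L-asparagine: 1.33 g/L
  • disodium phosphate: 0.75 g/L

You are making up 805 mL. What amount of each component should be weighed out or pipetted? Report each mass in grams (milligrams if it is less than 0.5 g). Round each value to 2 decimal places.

mannitol 10.22 g; sodium acetate trihydrate 4.01 g; L-asparagine 1.07 g; disodium phosphate 0.60 g

Target volume = 805 mL = 0.805 L.
mannitol: 69.7 mmol/L × 182.17 g/mol × 0.805 L ÷ 1000 = 10.22 g
sodium acetate trihydrate: 36.6 mmol/L × 136.08 g/mol × 0.805 L ÷ 1000 = 4.01 g
L-asparagine: 1.33 g/L × 0.805 L = 1.07 g
disodium phosphate: 0.75 g/L × 0.805 L = 0.60 g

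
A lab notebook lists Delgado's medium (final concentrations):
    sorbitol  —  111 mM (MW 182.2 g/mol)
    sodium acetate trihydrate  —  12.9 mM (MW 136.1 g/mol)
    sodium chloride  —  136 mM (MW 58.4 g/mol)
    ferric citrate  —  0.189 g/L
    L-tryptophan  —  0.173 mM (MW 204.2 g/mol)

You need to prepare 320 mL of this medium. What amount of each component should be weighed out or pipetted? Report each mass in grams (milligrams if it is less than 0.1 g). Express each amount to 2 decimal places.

sorbitol 6.47 g; sodium acetate trihydrate 0.56 g; sodium chloride 2.54 g; ferric citrate 60.48 mg; L-tryptophan 11.30 mg

Working volume: 320 mL = 0.32 L.
sorbitol: 111 mmol/L × 182.2 g/mol × 0.32 L ÷ 1000 = 6.47 g
sodium acetate trihydrate: 12.9 mmol/L × 136.1 g/mol × 0.32 L ÷ 1000 = 0.56 g
sodium chloride: 136 mmol/L × 58.4 g/mol × 0.32 L ÷ 1000 = 2.54 g
ferric citrate: 0.189 g/L × 0.32 L = 0.06048 g = 60.48 mg
L-tryptophan: 0.173 mmol/L × 204.2 mg/mmol × 0.32 L = 11.30 mg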